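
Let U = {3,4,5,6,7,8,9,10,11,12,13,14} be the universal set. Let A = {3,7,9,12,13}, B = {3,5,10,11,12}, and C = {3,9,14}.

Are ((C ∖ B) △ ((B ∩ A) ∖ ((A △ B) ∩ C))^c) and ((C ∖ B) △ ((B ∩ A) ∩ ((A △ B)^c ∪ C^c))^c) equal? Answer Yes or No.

Yes

C ∖ B = {9,14}
B ∩ A = {3,12}
A △ B = {5,7,9,10,11,13}
(A △ B) ∩ C = {9}
(B ∩ A) ∖ ((A △ B) ∩ C) = {3,12}
((B ∩ A) ∖ ((A △ B) ∩ C))^c = {4,5,6,7,8,9,10,11,13,14}
(C ∖ B) △ ((B ∩ A) ∖ ((A △ B) ∩ C))^c = {4,5,6,7,8,10,11,13}
(A △ B)^c = {3,4,6,8,12,14}
C^c = {4,5,6,7,8,10,11,12,13}
(A △ B)^c ∪ C^c = {3,4,5,6,7,8,10,11,12,13,14}
(B ∩ A) ∩ ((A △ B)^c ∪ C^c) = {3,12}
((B ∩ A) ∩ ((A △ B)^c ∪ C^c))^c = {4,5,6,7,8,9,10,11,13,14}
(C ∖ B) △ ((B ∩ A) ∩ ((A △ B)^c ∪ C^c))^c = {4,5,6,7,8,10,11,13}
Both equal {4,5,6,7,8,10,11,13}, so (C ∖ B) △ ((B ∩ A) ∖ ((A △ B) ∩ C))^c = (C ∖ B) △ ((B ∩ A) ∩ ((A △ B)^c ∪ C^c))^c.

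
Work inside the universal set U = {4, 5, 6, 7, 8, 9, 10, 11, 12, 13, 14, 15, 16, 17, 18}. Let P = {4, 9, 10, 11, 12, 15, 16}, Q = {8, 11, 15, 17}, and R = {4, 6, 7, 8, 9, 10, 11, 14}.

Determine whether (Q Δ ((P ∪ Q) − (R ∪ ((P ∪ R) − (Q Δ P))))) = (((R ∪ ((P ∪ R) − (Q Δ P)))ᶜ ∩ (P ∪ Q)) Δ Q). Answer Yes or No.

P ∪ Q = {4, 8, 9, 10, 11, 12, 15, 16, 17}
P ∪ R = {4, 6, 7, 8, 9, 10, 11, 12, 14, 15, 16}
Q Δ P = {4, 8, 9, 10, 12, 16, 17}
(P ∪ R) − (Q Δ P) = {6, 7, 11, 14, 15}
R ∪ ((P ∪ R) − (Q Δ P)) = {4, 6, 7, 8, 9, 10, 11, 14, 15}
(P ∪ Q) − (R ∪ ((P ∪ R) − (Q Δ P))) = {12, 16, 17}
Q Δ ((P ∪ Q) − (R ∪ ((P ∪ R) − (Q Δ P)))) = {8, 11, 12, 15, 16}
(R ∪ ((P ∪ R) − (Q Δ P)))ᶜ = {5, 12, 13, 16, 17, 18}
(R ∪ ((P ∪ R) − (Q Δ P)))ᶜ ∩ (P ∪ Q) = {12, 16, 17}
((R ∪ ((P ∪ R) − (Q Δ P)))ᶜ ∩ (P ∪ Q)) Δ Q = {8, 11, 12, 15, 16}
Both equal {8, 11, 12, 15, 16}, so Q Δ ((P ∪ Q) − (R ∪ ((P ∪ R) − (Q Δ P)))) = ((R ∪ ((P ∪ R) − (Q Δ P)))ᶜ ∩ (P ∪ Q)) Δ Q.

Yes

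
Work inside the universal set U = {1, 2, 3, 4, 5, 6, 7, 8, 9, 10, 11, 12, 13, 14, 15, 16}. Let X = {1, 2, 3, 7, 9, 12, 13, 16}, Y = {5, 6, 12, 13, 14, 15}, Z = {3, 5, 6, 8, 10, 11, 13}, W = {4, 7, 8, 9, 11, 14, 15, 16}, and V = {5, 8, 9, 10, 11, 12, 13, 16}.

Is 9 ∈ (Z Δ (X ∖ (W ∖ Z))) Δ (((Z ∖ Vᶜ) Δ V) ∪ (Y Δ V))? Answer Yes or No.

Yes

9 ∈ W and 9 ∉ Z, so 9 ∈ W ∖ Z
9 ∈ X and 9 ∈ (W ∖ Z), so 9 ∉ X ∖ (W ∖ Z)
9 ∉ Z and 9 ∉ (X ∖ (W ∖ Z)), so 9 ∉ Z Δ (X ∖ (W ∖ Z))
9 ∈ V, so 9 ∉ Vᶜ
9 ∉ Z and 9 ∉ Vᶜ, so 9 ∉ Z ∖ Vᶜ
9 ∉ (Z ∖ Vᶜ) and 9 ∈ V, so 9 ∈ (Z ∖ Vᶜ) Δ V
9 ∉ Y and 9 ∈ V, so 9 ∈ Y Δ V
9 ∈ ((Z ∖ Vᶜ) Δ V) and 9 ∈ (Y Δ V), so 9 ∈ ((Z ∖ Vᶜ) Δ V) ∪ (Y Δ V)
9 ∉ (Z Δ (X ∖ (W ∖ Z))) and 9 ∈ (((Z ∖ Vᶜ) Δ V) ∪ (Y Δ V)), so 9 ∈ (Z Δ (X ∖ (W ∖ Z))) Δ (((Z ∖ Vᶜ) Δ V) ∪ (Y Δ V))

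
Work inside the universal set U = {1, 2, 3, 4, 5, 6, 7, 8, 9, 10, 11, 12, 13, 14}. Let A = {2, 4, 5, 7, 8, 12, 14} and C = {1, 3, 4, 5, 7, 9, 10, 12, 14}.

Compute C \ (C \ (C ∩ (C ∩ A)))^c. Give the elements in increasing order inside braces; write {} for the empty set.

C ∩ A = {4, 5, 7, 12, 14}
C ∩ (C ∩ A) = {4, 5, 7, 12, 14}
C \ (C ∩ (C ∩ A)) = {1, 3, 9, 10}
(C \ (C ∩ (C ∩ A)))^c = {2, 4, 5, 6, 7, 8, 11, 12, 13, 14}
C \ (C \ (C ∩ (C ∩ A)))^c = {1, 3, 9, 10}

{1, 3, 9, 10}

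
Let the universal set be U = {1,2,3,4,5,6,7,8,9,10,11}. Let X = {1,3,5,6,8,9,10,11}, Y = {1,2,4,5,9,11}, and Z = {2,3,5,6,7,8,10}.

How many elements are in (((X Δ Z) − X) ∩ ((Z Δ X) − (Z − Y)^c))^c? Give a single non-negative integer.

10

X Δ Z = {1,2,7,9,11}
(X Δ Z) − X = {2,7}
Z Δ X = {1,2,7,9,11}
Z − Y = {3,6,7,8,10}
(Z − Y)^c = {1,2,4,5,9,11}
(Z Δ X) − (Z − Y)^c = {7}
((X Δ Z) − X) ∩ ((Z Δ X) − (Z − Y)^c) = {7}
(((X Δ Z) − X) ∩ ((Z Δ X) − (Z − Y)^c))^c = {1,2,3,4,5,6,8,9,10,11}
|(((X Δ Z) − X) ∩ ((Z Δ X) − (Z − Y)^c))^c| = 10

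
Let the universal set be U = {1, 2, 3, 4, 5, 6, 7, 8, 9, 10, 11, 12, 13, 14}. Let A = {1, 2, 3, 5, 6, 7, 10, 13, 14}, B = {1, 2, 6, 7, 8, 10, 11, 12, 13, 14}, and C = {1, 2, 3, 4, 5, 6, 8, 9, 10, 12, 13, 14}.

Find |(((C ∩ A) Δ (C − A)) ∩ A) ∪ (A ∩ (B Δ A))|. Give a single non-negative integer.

C ∩ A = {1, 2, 3, 5, 6, 10, 13, 14}
C − A = {4, 8, 9, 12}
(C ∩ A) Δ (C − A) = {1, 2, 3, 4, 5, 6, 8, 9, 10, 12, 13, 14}
((C ∩ A) Δ (C − A)) ∩ A = {1, 2, 3, 5, 6, 10, 13, 14}
B Δ A = {3, 5, 8, 11, 12}
A ∩ (B Δ A) = {3, 5}
(((C ∩ A) Δ (C − A)) ∩ A) ∪ (A ∩ (B Δ A)) = {1, 2, 3, 5, 6, 10, 13, 14}
|(((C ∩ A) Δ (C − A)) ∩ A) ∪ (A ∩ (B Δ A))| = 8

8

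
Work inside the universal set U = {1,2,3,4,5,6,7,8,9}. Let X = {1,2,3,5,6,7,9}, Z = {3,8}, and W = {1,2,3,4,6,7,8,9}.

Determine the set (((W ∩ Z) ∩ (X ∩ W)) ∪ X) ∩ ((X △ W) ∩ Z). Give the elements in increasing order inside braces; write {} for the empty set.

{}

W ∩ Z = {3,8}
X ∩ W = {1,2,3,6,7,9}
(W ∩ Z) ∩ (X ∩ W) = {3}
((W ∩ Z) ∩ (X ∩ W)) ∪ X = {1,2,3,5,6,7,9}
X △ W = {4,5,8}
(X △ W) ∩ Z = {8}
(((W ∩ Z) ∩ (X ∩ W)) ∪ X) ∩ ((X △ W) ∩ Z) = {}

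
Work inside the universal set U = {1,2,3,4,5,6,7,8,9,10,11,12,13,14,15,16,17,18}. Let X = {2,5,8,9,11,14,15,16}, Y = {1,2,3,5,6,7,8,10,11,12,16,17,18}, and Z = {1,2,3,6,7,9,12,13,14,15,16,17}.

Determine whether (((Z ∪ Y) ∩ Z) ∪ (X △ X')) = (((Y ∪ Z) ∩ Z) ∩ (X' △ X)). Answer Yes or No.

No

Z ∪ Y = {1,2,3,5,6,7,8,9,10,11,12,13,14,15,16,17,18}
(Z ∪ Y) ∩ Z = {1,2,3,6,7,9,12,13,14,15,16,17}
X' = {1,3,4,6,7,10,12,13,17,18}
X △ X' = {1,2,3,4,5,6,7,8,9,10,11,12,13,14,15,16,17,18}
((Z ∪ Y) ∩ Z) ∪ (X △ X') = {1,2,3,4,5,6,7,8,9,10,11,12,13,14,15,16,17,18}
Y ∪ Z = {1,2,3,5,6,7,8,9,10,11,12,13,14,15,16,17,18}
(Y ∪ Z) ∩ Z = {1,2,3,6,7,9,12,13,14,15,16,17}
X' △ X = {1,2,3,4,5,6,7,8,9,10,11,12,13,14,15,16,17,18}
((Y ∪ Z) ∩ Z) ∩ (X' △ X) = {1,2,3,6,7,9,12,13,14,15,16,17}
4 ∈ ((Z ∪ Y) ∩ Z) ∪ (X △ X') but 4 ∉ ((Y ∪ Z) ∩ Z) ∩ (X' △ X), so they differ.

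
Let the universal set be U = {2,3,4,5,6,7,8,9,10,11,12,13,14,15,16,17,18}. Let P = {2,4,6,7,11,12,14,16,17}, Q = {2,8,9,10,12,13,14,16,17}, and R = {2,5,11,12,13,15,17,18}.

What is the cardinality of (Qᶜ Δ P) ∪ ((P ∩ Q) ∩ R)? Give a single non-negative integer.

Qᶜ = {3,4,5,6,7,11,15,18}
Qᶜ Δ P = {2,3,5,12,14,15,16,17,18}
P ∩ Q = {2,12,14,16,17}
(P ∩ Q) ∩ R = {2,12,17}
(Qᶜ Δ P) ∪ ((P ∩ Q) ∩ R) = {2,3,5,12,14,15,16,17,18}
|(Qᶜ Δ P) ∪ ((P ∩ Q) ∩ R)| = 9

9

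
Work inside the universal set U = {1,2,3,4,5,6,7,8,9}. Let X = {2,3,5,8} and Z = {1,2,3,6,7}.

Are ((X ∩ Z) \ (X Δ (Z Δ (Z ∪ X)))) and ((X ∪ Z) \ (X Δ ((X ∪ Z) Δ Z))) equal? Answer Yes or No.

X ∩ Z = {2,3}
Z ∪ X = {1,2,3,5,6,7,8}
Z Δ (Z ∪ X) = {5,8}
X Δ (Z Δ (Z ∪ X)) = {2,3}
(X ∩ Z) \ (X Δ (Z Δ (Z ∪ X))) = {}
X ∪ Z = {1,2,3,5,6,7,8}
(X ∪ Z) Δ Z = {5,8}
X Δ ((X ∪ Z) Δ Z) = {2,3}
(X ∪ Z) \ (X Δ ((X ∪ Z) Δ Z)) = {1,5,6,7,8}
1 ∈ (X ∪ Z) \ (X Δ ((X ∪ Z) Δ Z)) but 1 ∉ (X ∩ Z) \ (X Δ (Z Δ (Z ∪ X))), so they differ.

No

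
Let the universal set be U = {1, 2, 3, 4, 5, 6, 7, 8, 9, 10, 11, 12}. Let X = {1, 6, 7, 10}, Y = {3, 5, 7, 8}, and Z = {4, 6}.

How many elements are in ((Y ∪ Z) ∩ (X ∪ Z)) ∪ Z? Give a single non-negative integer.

Y ∪ Z = {3, 4, 5, 6, 7, 8}
X ∪ Z = {1, 4, 6, 7, 10}
(Y ∪ Z) ∩ (X ∪ Z) = {4, 6, 7}
((Y ∪ Z) ∩ (X ∪ Z)) ∪ Z = {4, 6, 7}
|((Y ∪ Z) ∩ (X ∪ Z)) ∪ Z| = 3

3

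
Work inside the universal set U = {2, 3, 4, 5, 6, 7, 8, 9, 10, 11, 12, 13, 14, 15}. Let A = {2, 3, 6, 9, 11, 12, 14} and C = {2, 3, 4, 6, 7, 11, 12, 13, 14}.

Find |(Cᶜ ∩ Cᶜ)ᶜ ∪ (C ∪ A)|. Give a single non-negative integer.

10

Cᶜ = {5, 8, 9, 10, 15}
Cᶜ ∩ Cᶜ = {5, 8, 9, 10, 15}
(Cᶜ ∩ Cᶜ)ᶜ = {2, 3, 4, 6, 7, 11, 12, 13, 14}
C ∪ A = {2, 3, 4, 6, 7, 9, 11, 12, 13, 14}
(Cᶜ ∩ Cᶜ)ᶜ ∪ (C ∪ A) = {2, 3, 4, 6, 7, 9, 11, 12, 13, 14}
|(Cᶜ ∩ Cᶜ)ᶜ ∪ (C ∪ A)| = 10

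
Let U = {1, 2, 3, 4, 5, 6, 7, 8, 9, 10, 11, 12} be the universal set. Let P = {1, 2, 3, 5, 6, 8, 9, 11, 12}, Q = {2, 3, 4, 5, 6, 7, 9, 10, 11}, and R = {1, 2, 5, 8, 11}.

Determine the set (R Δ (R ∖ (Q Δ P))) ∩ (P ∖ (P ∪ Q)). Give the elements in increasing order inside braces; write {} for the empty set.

Q Δ P = {1, 4, 7, 8, 10, 12}
R ∖ (Q Δ P) = {2, 5, 11}
R Δ (R ∖ (Q Δ P)) = {1, 8}
P ∪ Q = {1, 2, 3, 4, 5, 6, 7, 8, 9, 10, 11, 12}
P ∖ (P ∪ Q) = {}
(R Δ (R ∖ (Q Δ P))) ∩ (P ∖ (P ∪ Q)) = {}

{}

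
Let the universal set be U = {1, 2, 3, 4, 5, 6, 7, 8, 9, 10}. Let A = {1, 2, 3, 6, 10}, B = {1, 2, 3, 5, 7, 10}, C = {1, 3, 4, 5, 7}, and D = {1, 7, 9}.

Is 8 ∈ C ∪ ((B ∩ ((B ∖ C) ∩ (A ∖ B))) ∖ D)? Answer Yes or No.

No

8 ∉ B and 8 ∉ C, so 8 ∉ B ∖ C
8 ∉ A and 8 ∉ B, so 8 ∉ A ∖ B
8 ∉ (B ∖ C) and 8 ∉ (A ∖ B), so 8 ∉ (B ∖ C) ∩ (A ∖ B)
8 ∉ B and 8 ∉ ((B ∖ C) ∩ (A ∖ B)), so 8 ∉ B ∩ ((B ∖ C) ∩ (A ∖ B))
8 ∉ (B ∩ ((B ∖ C) ∩ (A ∖ B))) and 8 ∉ D, so 8 ∉ (B ∩ ((B ∖ C) ∩ (A ∖ B))) ∖ D
8 ∉ C and 8 ∉ ((B ∩ ((B ∖ C) ∩ (A ∖ B))) ∖ D), so 8 ∉ C ∪ ((B ∩ ((B ∖ C) ∩ (A ∖ B))) ∖ D)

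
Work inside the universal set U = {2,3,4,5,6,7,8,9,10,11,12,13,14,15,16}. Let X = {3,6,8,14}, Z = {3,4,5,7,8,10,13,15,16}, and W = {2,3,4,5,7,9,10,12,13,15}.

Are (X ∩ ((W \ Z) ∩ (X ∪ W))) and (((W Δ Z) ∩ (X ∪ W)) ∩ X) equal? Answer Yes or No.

No

W \ Z = {2,9,12}
X ∪ W = {2,3,4,5,6,7,8,9,10,12,13,14,15}
(W \ Z) ∩ (X ∪ W) = {2,9,12}
X ∩ ((W \ Z) ∩ (X ∪ W)) = {}
W Δ Z = {2,8,9,12,16}
(W Δ Z) ∩ (X ∪ W) = {2,8,9,12}
((W Δ Z) ∩ (X ∪ W)) ∩ X = {8}
8 ∈ ((W Δ Z) ∩ (X ∪ W)) ∩ X but 8 ∉ X ∩ ((W \ Z) ∩ (X ∪ W)), so they differ.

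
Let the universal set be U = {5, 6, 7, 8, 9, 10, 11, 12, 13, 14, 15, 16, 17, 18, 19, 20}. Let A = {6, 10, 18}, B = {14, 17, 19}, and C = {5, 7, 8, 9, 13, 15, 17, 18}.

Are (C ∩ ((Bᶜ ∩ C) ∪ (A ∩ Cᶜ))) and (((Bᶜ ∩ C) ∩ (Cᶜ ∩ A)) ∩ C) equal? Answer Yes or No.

No

Bᶜ = {5, 6, 7, 8, 9, 10, 11, 12, 13, 15, 16, 18, 20}
Bᶜ ∩ C = {5, 7, 8, 9, 13, 15, 18}
Cᶜ = {6, 10, 11, 12, 14, 16, 19, 20}
A ∩ Cᶜ = {6, 10}
(Bᶜ ∩ C) ∪ (A ∩ Cᶜ) = {5, 6, 7, 8, 9, 10, 13, 15, 18}
C ∩ ((Bᶜ ∩ C) ∪ (A ∩ Cᶜ)) = {5, 7, 8, 9, 13, 15, 18}
Cᶜ ∩ A = {6, 10}
(Bᶜ ∩ C) ∩ (Cᶜ ∩ A) = {}
((Bᶜ ∩ C) ∩ (Cᶜ ∩ A)) ∩ C = {}
5 ∈ C ∩ ((Bᶜ ∩ C) ∪ (A ∩ Cᶜ)) but 5 ∉ ((Bᶜ ∩ C) ∩ (Cᶜ ∩ A)) ∩ C, so they differ.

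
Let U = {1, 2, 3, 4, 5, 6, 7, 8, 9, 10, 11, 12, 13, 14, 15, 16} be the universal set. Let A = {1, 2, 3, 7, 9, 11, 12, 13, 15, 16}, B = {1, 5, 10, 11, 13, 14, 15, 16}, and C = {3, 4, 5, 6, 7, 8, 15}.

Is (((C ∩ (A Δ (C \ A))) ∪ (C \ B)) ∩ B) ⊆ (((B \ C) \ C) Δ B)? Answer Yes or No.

C \ A = {4, 5, 6, 8}
A Δ (C \ A) = {1, 2, 3, 4, 5, 6, 7, 8, 9, 11, 12, 13, 15, 16}
C ∩ (A Δ (C \ A)) = {3, 4, 5, 6, 7, 8, 15}
C \ B = {3, 4, 6, 7, 8}
(C ∩ (A Δ (C \ A))) ∪ (C \ B) = {3, 4, 5, 6, 7, 8, 15}
((C ∩ (A Δ (C \ A))) ∪ (C \ B)) ∩ B = {5, 15}
B \ C = {1, 10, 11, 13, 14, 16}
(B \ C) \ C = {1, 10, 11, 13, 14, 16}
((B \ C) \ C) Δ B = {5, 15}
Every element of {5, 15} is in {5, 15}, so ((C ∩ (A Δ (C \ A))) ∪ (C \ B)) ∩ B ⊆ ((B \ C) \ C) Δ B.

Yes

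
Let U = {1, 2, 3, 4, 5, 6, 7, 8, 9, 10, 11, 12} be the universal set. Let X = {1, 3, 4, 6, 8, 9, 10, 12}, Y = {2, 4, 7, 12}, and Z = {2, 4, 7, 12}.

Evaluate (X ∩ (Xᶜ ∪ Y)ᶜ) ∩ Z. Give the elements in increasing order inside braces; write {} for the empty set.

Xᶜ = {2, 5, 7, 11}
Xᶜ ∪ Y = {2, 4, 5, 7, 11, 12}
(Xᶜ ∪ Y)ᶜ = {1, 3, 6, 8, 9, 10}
X ∩ (Xᶜ ∪ Y)ᶜ = {1, 3, 6, 8, 9, 10}
(X ∩ (Xᶜ ∪ Y)ᶜ) ∩ Z = {}

{}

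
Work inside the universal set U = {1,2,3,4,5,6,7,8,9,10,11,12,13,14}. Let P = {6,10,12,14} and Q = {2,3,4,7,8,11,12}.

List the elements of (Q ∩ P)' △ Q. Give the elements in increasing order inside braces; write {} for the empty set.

{1,5,6,9,10,12,13,14}

Q ∩ P = {12}
(Q ∩ P)' = {1,2,3,4,5,6,7,8,9,10,11,13,14}
(Q ∩ P)' △ Q = {1,5,6,9,10,12,13,14}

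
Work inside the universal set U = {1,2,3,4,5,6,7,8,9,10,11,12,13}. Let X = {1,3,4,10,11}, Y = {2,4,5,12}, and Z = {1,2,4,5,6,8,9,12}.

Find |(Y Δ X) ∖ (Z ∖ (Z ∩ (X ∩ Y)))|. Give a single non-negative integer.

Y Δ X = {1,2,3,5,10,11,12}
X ∩ Y = {4}
Z ∩ (X ∩ Y) = {4}
Z ∖ (Z ∩ (X ∩ Y)) = {1,2,5,6,8,9,12}
(Y Δ X) ∖ (Z ∖ (Z ∩ (X ∩ Y))) = {3,10,11}
|(Y Δ X) ∖ (Z ∖ (Z ∩ (X ∩ Y)))| = 3

3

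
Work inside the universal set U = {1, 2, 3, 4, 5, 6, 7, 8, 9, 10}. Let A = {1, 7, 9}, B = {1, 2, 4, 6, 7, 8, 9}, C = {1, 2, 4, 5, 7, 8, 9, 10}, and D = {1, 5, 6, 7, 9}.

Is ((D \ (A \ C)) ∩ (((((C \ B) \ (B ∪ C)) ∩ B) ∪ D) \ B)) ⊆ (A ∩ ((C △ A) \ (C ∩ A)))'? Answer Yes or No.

Yes

A \ C = {}
D \ (A \ C) = {1, 5, 6, 7, 9}
C \ B = {5, 10}
B ∪ C = {1, 2, 4, 5, 6, 7, 8, 9, 10}
(C \ B) \ (B ∪ C) = {}
((C \ B) \ (B ∪ C)) ∩ B = {}
(((C \ B) \ (B ∪ C)) ∩ B) ∪ D = {1, 5, 6, 7, 9}
((((C \ B) \ (B ∪ C)) ∩ B) ∪ D) \ B = {5}
(D \ (A \ C)) ∩ (((((C \ B) \ (B ∪ C)) ∩ B) ∪ D) \ B) = {5}
C △ A = {2, 4, 5, 8, 10}
C ∩ A = {1, 7, 9}
(C △ A) \ (C ∩ A) = {2, 4, 5, 8, 10}
A ∩ ((C △ A) \ (C ∩ A)) = {}
(A ∩ ((C △ A) \ (C ∩ A)))' = {1, 2, 3, 4, 5, 6, 7, 8, 9, 10}
Every element of {5} is in {1, 2, 3, 4, 5, 6, 7, 8, 9, 10}, so (D \ (A \ C)) ∩ (((((C \ B) \ (B ∪ C)) ∩ B) ∪ D) \ B) ⊆ (A ∩ ((C △ A) \ (C ∩ A)))'.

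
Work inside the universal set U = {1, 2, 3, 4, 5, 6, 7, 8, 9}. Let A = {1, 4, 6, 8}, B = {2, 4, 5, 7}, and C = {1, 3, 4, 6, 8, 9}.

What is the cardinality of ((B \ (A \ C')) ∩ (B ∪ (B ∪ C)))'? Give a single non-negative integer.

C' = {2, 5, 7}
A \ C' = {1, 4, 6, 8}
B \ (A \ C') = {2, 5, 7}
B ∪ C = {1, 2, 3, 4, 5, 6, 7, 8, 9}
B ∪ (B ∪ C) = {1, 2, 3, 4, 5, 6, 7, 8, 9}
(B \ (A \ C')) ∩ (B ∪ (B ∪ C)) = {2, 5, 7}
((B \ (A \ C')) ∩ (B ∪ (B ∪ C)))' = {1, 3, 4, 6, 8, 9}
|((B \ (A \ C')) ∩ (B ∪ (B ∪ C)))'| = 6

6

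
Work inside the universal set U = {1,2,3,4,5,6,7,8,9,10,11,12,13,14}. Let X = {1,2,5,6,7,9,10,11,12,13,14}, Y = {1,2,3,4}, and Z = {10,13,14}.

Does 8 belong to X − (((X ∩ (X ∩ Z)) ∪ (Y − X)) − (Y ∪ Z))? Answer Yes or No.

8 ∉ X and 8 ∉ Z, so 8 ∉ X ∩ Z
8 ∉ X and 8 ∉ (X ∩ Z), so 8 ∉ X ∩ (X ∩ Z)
8 ∉ Y and 8 ∉ X, so 8 ∉ Y − X
8 ∉ (X ∩ (X ∩ Z)) and 8 ∉ (Y − X), so 8 ∉ (X ∩ (X ∩ Z)) ∪ (Y − X)
8 ∉ Y and 8 ∉ Z, so 8 ∉ Y ∪ Z
8 ∉ ((X ∩ (X ∩ Z)) ∪ (Y − X)) and 8 ∉ (Y ∪ Z), so 8 ∉ ((X ∩ (X ∩ Z)) ∪ (Y − X)) − (Y ∪ Z)
8 ∉ X and 8 ∉ (((X ∩ (X ∩ Z)) ∪ (Y − X)) − (Y ∪ Z)), so 8 ∉ X − (((X ∩ (X ∩ Z)) ∪ (Y − X)) − (Y ∪ Z))

No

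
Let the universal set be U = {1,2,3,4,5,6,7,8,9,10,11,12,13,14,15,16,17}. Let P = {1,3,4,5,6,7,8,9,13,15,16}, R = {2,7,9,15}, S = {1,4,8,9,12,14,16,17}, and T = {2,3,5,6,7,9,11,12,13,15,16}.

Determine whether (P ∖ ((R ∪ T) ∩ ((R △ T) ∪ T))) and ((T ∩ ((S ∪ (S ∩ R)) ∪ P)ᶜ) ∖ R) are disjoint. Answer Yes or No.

R ∪ T = {2,3,5,6,7,9,11,12,13,15,16}
R △ T = {3,5,6,11,12,13,16}
(R △ T) ∪ T = {2,3,5,6,7,9,11,12,13,15,16}
(R ∪ T) ∩ ((R △ T) ∪ T) = {2,3,5,6,7,9,11,12,13,15,16}
P ∖ ((R ∪ T) ∩ ((R △ T) ∪ T)) = {1,4,8}
S ∩ R = {9}
S ∪ (S ∩ R) = {1,4,8,9,12,14,16,17}
(S ∪ (S ∩ R)) ∪ P = {1,3,4,5,6,7,8,9,12,13,14,15,16,17}
((S ∪ (S ∩ R)) ∪ P)ᶜ = {2,10,11}
T ∩ ((S ∪ (S ∩ R)) ∪ P)ᶜ = {2,11}
(T ∩ ((S ∪ (S ∩ R)) ∪ P)ᶜ) ∖ R = {11}
{1,4,8} and {11} share no elements.

Yes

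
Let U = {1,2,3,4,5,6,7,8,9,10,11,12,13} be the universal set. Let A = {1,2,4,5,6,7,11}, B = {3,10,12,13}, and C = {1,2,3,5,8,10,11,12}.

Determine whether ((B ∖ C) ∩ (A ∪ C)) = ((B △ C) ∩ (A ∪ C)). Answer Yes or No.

No

B ∖ C = {13}
A ∪ C = {1,2,3,4,5,6,7,8,10,11,12}
(B ∖ C) ∩ (A ∪ C) = {}
B △ C = {1,2,5,8,11,13}
(B △ C) ∩ (A ∪ C) = {1,2,5,8,11}
1 ∈ (B △ C) ∩ (A ∪ C) but 1 ∉ (B ∖ C) ∩ (A ∪ C), so they differ.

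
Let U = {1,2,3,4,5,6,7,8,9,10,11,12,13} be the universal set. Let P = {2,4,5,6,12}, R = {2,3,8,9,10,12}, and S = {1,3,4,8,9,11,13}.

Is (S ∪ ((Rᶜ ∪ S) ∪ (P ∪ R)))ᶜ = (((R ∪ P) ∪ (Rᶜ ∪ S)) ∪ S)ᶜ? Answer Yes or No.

Rᶜ = {1,4,5,6,7,11,13}
Rᶜ ∪ S = {1,3,4,5,6,7,8,9,11,13}
P ∪ R = {2,3,4,5,6,8,9,10,12}
(Rᶜ ∪ S) ∪ (P ∪ R) = {1,2,3,4,5,6,7,8,9,10,11,12,13}
S ∪ ((Rᶜ ∪ S) ∪ (P ∪ R)) = {1,2,3,4,5,6,7,8,9,10,11,12,13}
(S ∪ ((Rᶜ ∪ S) ∪ (P ∪ R)))ᶜ = {}
R ∪ P = {2,3,4,5,6,8,9,10,12}
(R ∪ P) ∪ (Rᶜ ∪ S) = {1,2,3,4,5,6,7,8,9,10,11,12,13}
((R ∪ P) ∪ (Rᶜ ∪ S)) ∪ S = {1,2,3,4,5,6,7,8,9,10,11,12,13}
(((R ∪ P) ∪ (Rᶜ ∪ S)) ∪ S)ᶜ = {}
Both equal {}, so (S ∪ ((Rᶜ ∪ S) ∪ (P ∪ R)))ᶜ = (((R ∪ P) ∪ (Rᶜ ∪ S)) ∪ S)ᶜ.

Yes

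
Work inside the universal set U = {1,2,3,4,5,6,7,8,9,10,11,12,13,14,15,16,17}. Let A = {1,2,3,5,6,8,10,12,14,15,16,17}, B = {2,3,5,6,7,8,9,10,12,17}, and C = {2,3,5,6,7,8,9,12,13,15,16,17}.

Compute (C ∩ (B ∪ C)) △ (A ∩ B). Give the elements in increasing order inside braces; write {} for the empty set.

{7,9,10,13,15,16}

B ∪ C = {2,3,5,6,7,8,9,10,12,13,15,16,17}
C ∩ (B ∪ C) = {2,3,5,6,7,8,9,12,13,15,16,17}
A ∩ B = {2,3,5,6,8,10,12,17}
(C ∩ (B ∪ C)) △ (A ∩ B) = {7,9,10,13,15,16}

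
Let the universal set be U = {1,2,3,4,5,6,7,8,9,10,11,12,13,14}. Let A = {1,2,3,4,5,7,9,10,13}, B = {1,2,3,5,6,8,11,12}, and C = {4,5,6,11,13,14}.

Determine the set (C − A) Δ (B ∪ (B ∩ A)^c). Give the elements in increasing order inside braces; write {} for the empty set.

C − A = {6,11,14}
B ∩ A = {1,2,3,5}
(B ∩ A)^c = {4,6,7,8,9,10,11,12,13,14}
B ∪ (B ∩ A)^c = {1,2,3,4,5,6,7,8,9,10,11,12,13,14}
(C − A) Δ (B ∪ (B ∩ A)^c) = {1,2,3,4,5,7,8,9,10,12,13}

{1,2,3,4,5,7,8,9,10,12,13}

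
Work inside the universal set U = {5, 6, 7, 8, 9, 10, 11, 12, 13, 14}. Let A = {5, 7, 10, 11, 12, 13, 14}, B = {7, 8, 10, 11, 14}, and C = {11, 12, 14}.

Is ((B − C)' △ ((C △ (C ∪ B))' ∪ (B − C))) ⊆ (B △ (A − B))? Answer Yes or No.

B − C = {7, 8, 10}
(B − C)' = {5, 6, 9, 11, 12, 13, 14}
C ∪ B = {7, 8, 10, 11, 12, 14}
C △ (C ∪ B) = {7, 8, 10}
(C △ (C ∪ B))' = {5, 6, 9, 11, 12, 13, 14}
(C △ (C ∪ B))' ∪ (B − C) = {5, 6, 7, 8, 9, 10, 11, 12, 13, 14}
(B − C)' △ ((C △ (C ∪ B))' ∪ (B − C)) = {7, 8, 10}
A − B = {5, 12, 13}
B △ (A − B) = {5, 7, 8, 10, 11, 12, 13, 14}
Every element of {7, 8, 10} is in {5, 7, 8, 10, 11, 12, 13, 14}, so (B − C)' △ ((C △ (C ∪ B))' ∪ (B − C)) ⊆ B △ (A − B).

Yes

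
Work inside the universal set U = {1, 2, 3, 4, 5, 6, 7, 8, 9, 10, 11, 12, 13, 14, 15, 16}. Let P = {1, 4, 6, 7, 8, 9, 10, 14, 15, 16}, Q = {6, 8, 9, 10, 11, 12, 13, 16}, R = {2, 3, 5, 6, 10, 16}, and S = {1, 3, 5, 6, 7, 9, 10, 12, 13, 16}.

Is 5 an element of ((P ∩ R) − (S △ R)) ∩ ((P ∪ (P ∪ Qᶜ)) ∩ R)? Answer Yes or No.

5 ∉ P and 5 ∈ R, so 5 ∉ P ∩ R
5 ∈ S and 5 ∈ R, so 5 ∉ S △ R
5 ∉ (P ∩ R) and 5 ∉ (S △ R), so 5 ∉ (P ∩ R) − (S △ R)
5 ∉ Q, so 5 ∈ Qᶜ
5 ∉ P and 5 ∈ Qᶜ, so 5 ∈ P ∪ Qᶜ
5 ∉ P and 5 ∈ (P ∪ Qᶜ), so 5 ∈ P ∪ (P ∪ Qᶜ)
5 ∈ (P ∪ (P ∪ Qᶜ)) and 5 ∈ R, so 5 ∈ (P ∪ (P ∪ Qᶜ)) ∩ R
5 ∉ ((P ∩ R) − (S △ R)) and 5 ∈ ((P ∪ (P ∪ Qᶜ)) ∩ R), so 5 ∉ ((P ∩ R) − (S △ R)) ∩ ((P ∪ (P ∪ Qᶜ)) ∩ R)

No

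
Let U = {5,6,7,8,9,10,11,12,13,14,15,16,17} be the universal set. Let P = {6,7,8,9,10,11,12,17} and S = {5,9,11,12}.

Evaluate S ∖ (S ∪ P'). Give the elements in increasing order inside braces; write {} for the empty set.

P' = {5,13,14,15,16}
S ∪ P' = {5,9,11,12,13,14,15,16}
S ∖ (S ∪ P') = {}

{}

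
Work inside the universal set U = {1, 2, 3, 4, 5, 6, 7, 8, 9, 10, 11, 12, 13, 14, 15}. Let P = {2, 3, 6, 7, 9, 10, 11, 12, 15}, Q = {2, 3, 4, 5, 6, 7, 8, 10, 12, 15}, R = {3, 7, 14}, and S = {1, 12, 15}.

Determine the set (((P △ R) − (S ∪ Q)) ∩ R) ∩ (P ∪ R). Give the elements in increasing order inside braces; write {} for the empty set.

P △ R = {2, 6, 9, 10, 11, 12, 14, 15}
S ∪ Q = {1, 2, 3, 4, 5, 6, 7, 8, 10, 12, 15}
(P △ R) − (S ∪ Q) = {9, 11, 14}
((P △ R) − (S ∪ Q)) ∩ R = {14}
P ∪ R = {2, 3, 6, 7, 9, 10, 11, 12, 14, 15}
(((P △ R) − (S ∪ Q)) ∩ R) ∩ (P ∪ R) = {14}

{14}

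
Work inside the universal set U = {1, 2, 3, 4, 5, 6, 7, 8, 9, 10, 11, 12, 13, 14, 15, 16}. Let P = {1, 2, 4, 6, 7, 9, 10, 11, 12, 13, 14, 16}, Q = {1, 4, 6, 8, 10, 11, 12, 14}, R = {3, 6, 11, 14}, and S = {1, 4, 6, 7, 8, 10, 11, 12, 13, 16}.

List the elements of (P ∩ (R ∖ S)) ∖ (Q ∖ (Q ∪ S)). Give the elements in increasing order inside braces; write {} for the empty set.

R ∖ S = {3, 14}
P ∩ (R ∖ S) = {14}
Q ∪ S = {1, 4, 6, 7, 8, 10, 11, 12, 13, 14, 16}
Q ∖ (Q ∪ S) = {}
(P ∩ (R ∖ S)) ∖ (Q ∖ (Q ∪ S)) = {14}

{14}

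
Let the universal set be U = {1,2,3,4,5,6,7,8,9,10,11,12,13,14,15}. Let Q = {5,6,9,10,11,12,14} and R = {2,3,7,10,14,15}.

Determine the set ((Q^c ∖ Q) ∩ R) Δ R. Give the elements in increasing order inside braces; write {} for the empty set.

{10,14}

Q^c = {1,2,3,4,7,8,13,15}
Q^c ∖ Q = {1,2,3,4,7,8,13,15}
(Q^c ∖ Q) ∩ R = {2,3,7,15}
((Q^c ∖ Q) ∩ R) Δ R = {10,14}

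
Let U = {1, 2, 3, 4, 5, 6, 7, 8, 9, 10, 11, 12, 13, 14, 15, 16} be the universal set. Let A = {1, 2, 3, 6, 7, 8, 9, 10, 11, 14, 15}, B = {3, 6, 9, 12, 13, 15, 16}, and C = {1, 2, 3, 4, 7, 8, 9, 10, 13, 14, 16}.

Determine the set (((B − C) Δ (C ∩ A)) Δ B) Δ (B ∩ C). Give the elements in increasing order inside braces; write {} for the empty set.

{1, 2, 3, 7, 8, 9, 10, 14}

B − C = {6, 12, 15}
C ∩ A = {1, 2, 3, 7, 8, 9, 10, 14}
(B − C) Δ (C ∩ A) = {1, 2, 3, 6, 7, 8, 9, 10, 12, 14, 15}
((B − C) Δ (C ∩ A)) Δ B = {1, 2, 7, 8, 10, 13, 14, 16}
B ∩ C = {3, 9, 13, 16}
(((B − C) Δ (C ∩ A)) Δ B) Δ (B ∩ C) = {1, 2, 3, 7, 8, 9, 10, 14}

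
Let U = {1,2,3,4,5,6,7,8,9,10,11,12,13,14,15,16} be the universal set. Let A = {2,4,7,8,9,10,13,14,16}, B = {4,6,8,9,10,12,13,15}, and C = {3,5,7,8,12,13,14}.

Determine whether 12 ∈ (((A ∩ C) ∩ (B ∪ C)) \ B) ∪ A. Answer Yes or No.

No

12 ∉ A and 12 ∈ C, so 12 ∉ A ∩ C
12 ∈ B and 12 ∈ C, so 12 ∈ B ∪ C
12 ∉ (A ∩ C) and 12 ∈ (B ∪ C), so 12 ∉ (A ∩ C) ∩ (B ∪ C)
12 ∉ ((A ∩ C) ∩ (B ∪ C)) and 12 ∈ B, so 12 ∉ ((A ∩ C) ∩ (B ∪ C)) \ B
12 ∉ (((A ∩ C) ∩ (B ∪ C)) \ B) and 12 ∉ A, so 12 ∉ (((A ∩ C) ∩ (B ∪ C)) \ B) ∪ A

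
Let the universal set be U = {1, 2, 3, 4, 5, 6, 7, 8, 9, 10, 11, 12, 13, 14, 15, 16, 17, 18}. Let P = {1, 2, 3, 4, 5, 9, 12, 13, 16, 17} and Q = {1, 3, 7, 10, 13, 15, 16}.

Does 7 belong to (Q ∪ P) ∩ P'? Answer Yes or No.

7 ∈ Q and 7 ∉ P, so 7 ∈ Q ∪ P
7 ∉ P, so 7 ∈ P'
7 ∈ (Q ∪ P) and 7 ∈ P', so 7 ∈ (Q ∪ P) ∩ P'

Yes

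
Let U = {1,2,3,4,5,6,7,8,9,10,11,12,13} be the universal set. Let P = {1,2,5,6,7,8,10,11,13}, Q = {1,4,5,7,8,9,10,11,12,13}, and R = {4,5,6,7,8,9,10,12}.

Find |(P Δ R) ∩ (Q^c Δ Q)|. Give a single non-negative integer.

7

P Δ R = {1,2,4,9,11,12,13}
Q^c = {2,3,6}
Q^c Δ Q = {1,2,3,4,5,6,7,8,9,10,11,12,13}
(P Δ R) ∩ (Q^c Δ Q) = {1,2,4,9,11,12,13}
|(P Δ R) ∩ (Q^c Δ Q)| = 7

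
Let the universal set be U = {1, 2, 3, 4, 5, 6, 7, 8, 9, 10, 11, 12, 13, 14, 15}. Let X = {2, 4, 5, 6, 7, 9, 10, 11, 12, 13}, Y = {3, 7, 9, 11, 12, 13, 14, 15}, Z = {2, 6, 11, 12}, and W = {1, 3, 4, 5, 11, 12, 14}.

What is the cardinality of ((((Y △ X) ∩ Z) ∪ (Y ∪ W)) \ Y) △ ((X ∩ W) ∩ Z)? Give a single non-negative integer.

Y △ X = {2, 3, 4, 5, 6, 10, 14, 15}
(Y △ X) ∩ Z = {2, 6}
Y ∪ W = {1, 3, 4, 5, 7, 9, 11, 12, 13, 14, 15}
((Y △ X) ∩ Z) ∪ (Y ∪ W) = {1, 2, 3, 4, 5, 6, 7, 9, 11, 12, 13, 14, 15}
(((Y △ X) ∩ Z) ∪ (Y ∪ W)) \ Y = {1, 2, 4, 5, 6}
X ∩ W = {4, 5, 11, 12}
(X ∩ W) ∩ Z = {11, 12}
((((Y △ X) ∩ Z) ∪ (Y ∪ W)) \ Y) △ ((X ∩ W) ∩ Z) = {1, 2, 4, 5, 6, 11, 12}
|((((Y △ X) ∩ Z) ∪ (Y ∪ W)) \ Y) △ ((X ∩ W) ∩ Z)| = 7

7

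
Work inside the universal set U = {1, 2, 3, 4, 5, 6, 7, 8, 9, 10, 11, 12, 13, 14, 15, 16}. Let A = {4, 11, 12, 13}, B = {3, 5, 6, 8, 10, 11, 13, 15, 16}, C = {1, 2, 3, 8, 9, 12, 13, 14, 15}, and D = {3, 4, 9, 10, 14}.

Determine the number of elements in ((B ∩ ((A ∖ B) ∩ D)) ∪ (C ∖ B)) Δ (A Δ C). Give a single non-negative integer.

6

A ∖ B = {4, 12}
(A ∖ B) ∩ D = {4}
B ∩ ((A ∖ B) ∩ D) = {}
C ∖ B = {1, 2, 9, 12, 14}
(B ∩ ((A ∖ B) ∩ D)) ∪ (C ∖ B) = {1, 2, 9, 12, 14}
A Δ C = {1, 2, 3, 4, 8, 9, 11, 14, 15}
((B ∩ ((A ∖ B) ∩ D)) ∪ (C ∖ B)) Δ (A Δ C) = {3, 4, 8, 11, 12, 15}
|((B ∩ ((A ∖ B) ∩ D)) ∪ (C ∖ B)) Δ (A Δ C)| = 6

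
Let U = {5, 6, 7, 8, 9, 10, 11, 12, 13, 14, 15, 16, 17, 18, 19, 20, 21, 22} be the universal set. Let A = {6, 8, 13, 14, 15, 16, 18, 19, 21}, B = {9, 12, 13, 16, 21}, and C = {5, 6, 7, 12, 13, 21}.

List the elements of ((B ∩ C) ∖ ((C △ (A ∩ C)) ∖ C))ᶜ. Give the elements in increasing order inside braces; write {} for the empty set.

B ∩ C = {12, 13, 21}
A ∩ C = {6, 13, 21}
C △ (A ∩ C) = {5, 7, 12}
(C △ (A ∩ C)) ∖ C = {}
(B ∩ C) ∖ ((C △ (A ∩ C)) ∖ C) = {12, 13, 21}
((B ∩ C) ∖ ((C △ (A ∩ C)) ∖ C))ᶜ = {5, 6, 7, 8, 9, 10, 11, 14, 15, 16, 17, 18, 19, 20, 22}

{5, 6, 7, 8, 9, 10, 11, 14, 15, 16, 17, 18, 19, 20, 22}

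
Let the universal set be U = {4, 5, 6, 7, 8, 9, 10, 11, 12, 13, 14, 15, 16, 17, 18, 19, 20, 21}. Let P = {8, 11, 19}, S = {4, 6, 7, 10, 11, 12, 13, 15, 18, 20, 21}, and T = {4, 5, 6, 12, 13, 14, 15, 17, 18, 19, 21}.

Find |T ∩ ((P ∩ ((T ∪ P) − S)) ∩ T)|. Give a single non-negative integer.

T ∪ P = {4, 5, 6, 8, 11, 12, 13, 14, 15, 17, 18, 19, 21}
(T ∪ P) − S = {5, 8, 14, 17, 19}
P ∩ ((T ∪ P) − S) = {8, 19}
(P ∩ ((T ∪ P) − S)) ∩ T = {19}
T ∩ ((P ∩ ((T ∪ P) − S)) ∩ T) = {19}
|T ∩ ((P ∩ ((T ∪ P) − S)) ∩ T)| = 1

1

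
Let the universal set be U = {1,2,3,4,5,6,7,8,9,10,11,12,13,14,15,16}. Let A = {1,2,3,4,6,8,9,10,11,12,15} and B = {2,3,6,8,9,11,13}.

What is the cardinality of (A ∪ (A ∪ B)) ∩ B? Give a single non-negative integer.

A ∪ B = {1,2,3,4,6,8,9,10,11,12,13,15}
A ∪ (A ∪ B) = {1,2,3,4,6,8,9,10,11,12,13,15}
(A ∪ (A ∪ B)) ∩ B = {2,3,6,8,9,11,13}
|(A ∪ (A ∪ B)) ∩ B| = 7

7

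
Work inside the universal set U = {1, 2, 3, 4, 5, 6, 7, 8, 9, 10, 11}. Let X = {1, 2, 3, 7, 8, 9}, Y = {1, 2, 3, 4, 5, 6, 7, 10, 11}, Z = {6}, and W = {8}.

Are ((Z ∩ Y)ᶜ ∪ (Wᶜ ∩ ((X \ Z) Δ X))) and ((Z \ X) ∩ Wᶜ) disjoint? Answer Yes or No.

Z ∩ Y = {6}
(Z ∩ Y)ᶜ = {1, 2, 3, 4, 5, 7, 8, 9, 10, 11}
Wᶜ = {1, 2, 3, 4, 5, 6, 7, 9, 10, 11}
X \ Z = {1, 2, 3, 7, 8, 9}
(X \ Z) Δ X = {}
Wᶜ ∩ ((X \ Z) Δ X) = {}
(Z ∩ Y)ᶜ ∪ (Wᶜ ∩ ((X \ Z) Δ X)) = {1, 2, 3, 4, 5, 7, 8, 9, 10, 11}
Z \ X = {6}
(Z \ X) ∩ Wᶜ = {6}
{1, 2, 3, 4, 5, 7, 8, 9, 10, 11} and {6} share no elements.

Yes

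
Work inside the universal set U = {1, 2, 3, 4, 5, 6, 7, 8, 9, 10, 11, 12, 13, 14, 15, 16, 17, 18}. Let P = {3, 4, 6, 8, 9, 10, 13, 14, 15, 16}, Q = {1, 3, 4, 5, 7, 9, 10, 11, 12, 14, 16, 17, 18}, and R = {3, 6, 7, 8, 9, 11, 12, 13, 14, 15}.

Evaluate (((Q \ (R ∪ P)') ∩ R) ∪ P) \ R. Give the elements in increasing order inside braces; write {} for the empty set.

R ∪ P = {3, 4, 6, 7, 8, 9, 10, 11, 12, 13, 14, 15, 16}
(R ∪ P)' = {1, 2, 5, 17, 18}
Q \ (R ∪ P)' = {3, 4, 7, 9, 10, 11, 12, 14, 16}
(Q \ (R ∪ P)') ∩ R = {3, 7, 9, 11, 12, 14}
((Q \ (R ∪ P)') ∩ R) ∪ P = {3, 4, 6, 7, 8, 9, 10, 11, 12, 13, 14, 15, 16}
(((Q \ (R ∪ P)') ∩ R) ∪ P) \ R = {4, 10, 16}

{4, 10, 16}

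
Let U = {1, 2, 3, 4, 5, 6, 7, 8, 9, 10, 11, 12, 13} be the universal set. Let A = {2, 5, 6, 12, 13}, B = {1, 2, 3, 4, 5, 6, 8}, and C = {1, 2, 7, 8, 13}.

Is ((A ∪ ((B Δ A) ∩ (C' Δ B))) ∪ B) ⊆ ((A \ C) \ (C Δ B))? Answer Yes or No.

No

B Δ A = {1, 3, 4, 8, 12, 13}
C' = {3, 4, 5, 6, 9, 10, 11, 12}
C' Δ B = {1, 2, 8, 9, 10, 11, 12}
(B Δ A) ∩ (C' Δ B) = {1, 8, 12}
A ∪ ((B Δ A) ∩ (C' Δ B)) = {1, 2, 5, 6, 8, 12, 13}
(A ∪ ((B Δ A) ∩ (C' Δ B))) ∪ B = {1, 2, 3, 4, 5, 6, 8, 12, 13}
A \ C = {5, 6, 12}
C Δ B = {3, 4, 5, 6, 7, 13}
(A \ C) \ (C Δ B) = {12}
1 ∈ (A ∪ ((B Δ A) ∩ (C' Δ B))) ∪ B but 1 ∉ (A \ C) \ (C Δ B), so the inclusion fails.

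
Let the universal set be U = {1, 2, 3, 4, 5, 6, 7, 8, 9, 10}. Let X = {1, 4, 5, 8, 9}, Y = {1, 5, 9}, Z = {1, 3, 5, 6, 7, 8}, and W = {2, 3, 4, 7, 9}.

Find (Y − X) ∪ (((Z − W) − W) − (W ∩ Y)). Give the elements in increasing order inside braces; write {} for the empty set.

Y − X = {}
Z − W = {1, 5, 6, 8}
(Z − W) − W = {1, 5, 6, 8}
W ∩ Y = {9}
((Z − W) − W) − (W ∩ Y) = {1, 5, 6, 8}
(Y − X) ∪ (((Z − W) − W) − (W ∩ Y)) = {1, 5, 6, 8}

{1, 5, 6, 8}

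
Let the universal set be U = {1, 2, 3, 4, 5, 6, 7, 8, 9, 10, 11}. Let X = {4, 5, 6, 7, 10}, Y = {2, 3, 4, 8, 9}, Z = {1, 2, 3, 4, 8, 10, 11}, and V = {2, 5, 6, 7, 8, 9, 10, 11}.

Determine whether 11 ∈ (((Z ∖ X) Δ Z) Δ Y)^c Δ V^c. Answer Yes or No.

11 ∈ Z and 11 ∉ X, so 11 ∈ Z ∖ X
11 ∈ (Z ∖ X) and 11 ∈ Z, so 11 ∉ (Z ∖ X) Δ Z
11 ∉ ((Z ∖ X) Δ Z) and 11 ∉ Y, so 11 ∉ ((Z ∖ X) Δ Z) Δ Y
11 ∈ (((Z ∖ X) Δ Z) Δ Y)^c since 11 ∉ (((Z ∖ X) Δ Z) Δ Y)
11 ∈ V, so 11 ∉ V^c
11 ∈ (((Z ∖ X) Δ Z) Δ Y)^c and 11 ∉ V^c, so 11 ∈ (((Z ∖ X) Δ Z) Δ Y)^c Δ V^c

Yes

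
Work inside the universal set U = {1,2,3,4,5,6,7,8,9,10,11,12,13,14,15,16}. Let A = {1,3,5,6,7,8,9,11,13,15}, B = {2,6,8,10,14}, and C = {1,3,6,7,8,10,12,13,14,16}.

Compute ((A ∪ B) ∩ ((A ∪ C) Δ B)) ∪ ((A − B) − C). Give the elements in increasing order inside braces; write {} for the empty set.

A ∪ B = {1,2,3,5,6,7,8,9,10,11,13,14,15}
A ∪ C = {1,3,5,6,7,8,9,10,11,12,13,14,15,16}
(A ∪ C) Δ B = {1,2,3,5,7,9,11,12,13,15,16}
(A ∪ B) ∩ ((A ∪ C) Δ B) = {1,2,3,5,7,9,11,13,15}
A − B = {1,3,5,7,9,11,13,15}
(A − B) − C = {5,9,11,15}
((A ∪ B) ∩ ((A ∪ C) Δ B)) ∪ ((A − B) − C) = {1,2,3,5,7,9,11,13,15}

{1,2,3,5,7,9,11,13,15}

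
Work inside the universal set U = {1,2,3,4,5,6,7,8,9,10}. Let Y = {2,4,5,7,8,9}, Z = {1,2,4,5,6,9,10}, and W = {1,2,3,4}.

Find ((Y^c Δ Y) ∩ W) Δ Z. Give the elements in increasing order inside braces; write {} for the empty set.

Y^c = {1,3,6,10}
Y^c Δ Y = {1,2,3,4,5,6,7,8,9,10}
(Y^c Δ Y) ∩ W = {1,2,3,4}
((Y^c Δ Y) ∩ W) Δ Z = {3,5,6,9,10}

{3,5,6,9,10}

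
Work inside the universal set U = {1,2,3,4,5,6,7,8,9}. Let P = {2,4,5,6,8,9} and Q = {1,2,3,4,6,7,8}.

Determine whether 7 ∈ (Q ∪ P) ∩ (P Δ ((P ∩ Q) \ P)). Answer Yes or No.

No

7 ∈ Q and 7 ∉ P, so 7 ∈ Q ∪ P
7 ∉ P and 7 ∈ Q, so 7 ∉ P ∩ Q
7 ∉ (P ∩ Q) and 7 ∉ P, so 7 ∉ (P ∩ Q) \ P
7 ∉ P and 7 ∉ ((P ∩ Q) \ P), so 7 ∉ P Δ ((P ∩ Q) \ P)
7 ∈ (Q ∪ P) and 7 ∉ (P Δ ((P ∩ Q) \ P)), so 7 ∉ (Q ∪ P) ∩ (P Δ ((P ∩ Q) \ P))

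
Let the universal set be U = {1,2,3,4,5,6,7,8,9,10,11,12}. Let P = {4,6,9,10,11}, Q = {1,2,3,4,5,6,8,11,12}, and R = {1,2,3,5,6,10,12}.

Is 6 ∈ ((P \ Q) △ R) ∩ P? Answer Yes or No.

6 ∈ P and 6 ∈ Q, so 6 ∉ P \ Q
6 ∉ (P \ Q) and 6 ∈ R, so 6 ∈ (P \ Q) △ R
6 ∈ ((P \ Q) △ R) and 6 ∈ P, so 6 ∈ ((P \ Q) △ R) ∩ P

Yes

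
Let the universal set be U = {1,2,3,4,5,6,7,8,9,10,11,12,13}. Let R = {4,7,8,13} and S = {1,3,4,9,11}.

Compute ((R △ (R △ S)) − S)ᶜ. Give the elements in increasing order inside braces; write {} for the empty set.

R △ S = {1,3,7,8,9,11,13}
R △ (R △ S) = {1,3,4,9,11}
(R △ (R △ S)) − S = {}
((R △ (R △ S)) − S)ᶜ = {1,2,3,4,5,6,7,8,9,10,11,12,13}

{1,2,3,4,5,6,7,8,9,10,11,12,13}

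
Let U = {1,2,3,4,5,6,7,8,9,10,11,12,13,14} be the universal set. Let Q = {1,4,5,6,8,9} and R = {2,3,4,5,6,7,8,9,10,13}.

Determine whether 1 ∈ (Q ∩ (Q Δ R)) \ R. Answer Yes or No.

1 ∈ Q and 1 ∉ R, so 1 ∈ Q Δ R
1 ∈ Q and 1 ∈ (Q Δ R), so 1 ∈ Q ∩ (Q Δ R)
1 ∈ (Q ∩ (Q Δ R)) and 1 ∉ R, so 1 ∈ (Q ∩ (Q Δ R)) \ R

Yes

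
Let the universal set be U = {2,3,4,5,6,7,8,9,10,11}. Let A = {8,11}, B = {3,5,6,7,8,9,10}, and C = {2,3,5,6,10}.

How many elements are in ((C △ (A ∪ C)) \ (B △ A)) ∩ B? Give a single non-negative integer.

A ∪ C = {2,3,5,6,8,10,11}
C △ (A ∪ C) = {8,11}
B △ A = {3,5,6,7,9,10,11}
(C △ (A ∪ C)) \ (B △ A) = {8}
((C △ (A ∪ C)) \ (B △ A)) ∩ B = {8}
|((C △ (A ∪ C)) \ (B △ A)) ∩ B| = 1

1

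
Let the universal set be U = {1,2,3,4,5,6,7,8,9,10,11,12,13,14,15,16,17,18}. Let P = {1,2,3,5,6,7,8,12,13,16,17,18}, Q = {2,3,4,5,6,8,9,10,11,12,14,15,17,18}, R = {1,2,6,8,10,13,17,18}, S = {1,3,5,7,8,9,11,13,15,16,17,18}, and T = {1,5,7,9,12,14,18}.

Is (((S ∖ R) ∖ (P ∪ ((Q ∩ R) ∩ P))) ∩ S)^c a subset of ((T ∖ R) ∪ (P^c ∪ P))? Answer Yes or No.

Yes

S ∖ R = {3,5,7,9,11,15,16}
Q ∩ R = {2,6,8,10,17,18}
(Q ∩ R) ∩ P = {2,6,8,17,18}
P ∪ ((Q ∩ R) ∩ P) = {1,2,3,5,6,7,8,12,13,16,17,18}
(S ∖ R) ∖ (P ∪ ((Q ∩ R) ∩ P)) = {9,11,15}
((S ∖ R) ∖ (P ∪ ((Q ∩ R) ∩ P))) ∩ S = {9,11,15}
(((S ∖ R) ∖ (P ∪ ((Q ∩ R) ∩ P))) ∩ S)^c = {1,2,3,4,5,6,7,8,10,12,13,14,16,17,18}
T ∖ R = {5,7,9,12,14}
P^c = {4,9,10,11,14,15}
P^c ∪ P = {1,2,3,4,5,6,7,8,9,10,11,12,13,14,15,16,17,18}
(T ∖ R) ∪ (P^c ∪ P) = {1,2,3,4,5,6,7,8,9,10,11,12,13,14,15,16,17,18}
Every element of {1,2,3,4,5,6,7,8,10,12,13,14,16,17,18} is in {1,2,3,4,5,6,7,8,9,10,11,12,13,14,15,16,17,18}, so (((S ∖ R) ∖ (P ∪ ((Q ∩ R) ∩ P))) ∩ S)^c ⊆ (T ∖ R) ∪ (P^c ∪ P).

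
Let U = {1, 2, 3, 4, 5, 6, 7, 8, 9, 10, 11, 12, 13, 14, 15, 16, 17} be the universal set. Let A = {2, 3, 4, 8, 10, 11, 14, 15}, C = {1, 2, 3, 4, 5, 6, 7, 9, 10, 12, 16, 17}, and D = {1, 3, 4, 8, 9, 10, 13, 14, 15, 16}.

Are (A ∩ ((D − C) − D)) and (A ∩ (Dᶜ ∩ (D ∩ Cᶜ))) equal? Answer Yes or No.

D − C = {8, 13, 14, 15}
(D − C) − D = {}
A ∩ ((D − C) − D) = {}
Dᶜ = {2, 5, 6, 7, 11, 12, 17}
Cᶜ = {8, 11, 13, 14, 15}
D ∩ Cᶜ = {8, 13, 14, 15}
Dᶜ ∩ (D ∩ Cᶜ) = {}
A ∩ (Dᶜ ∩ (D ∩ Cᶜ)) = {}
Both equal {}, so A ∩ ((D − C) − D) = A ∩ (Dᶜ ∩ (D ∩ Cᶜ)).

Yes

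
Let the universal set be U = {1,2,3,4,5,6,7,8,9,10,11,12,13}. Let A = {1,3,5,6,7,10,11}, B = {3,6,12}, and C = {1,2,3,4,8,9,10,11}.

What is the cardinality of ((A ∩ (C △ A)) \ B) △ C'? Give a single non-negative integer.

C △ A = {2,4,5,6,7,8,9}
A ∩ (C △ A) = {5,6,7}
(A ∩ (C △ A)) \ B = {5,7}
C' = {5,6,7,12,13}
((A ∩ (C △ A)) \ B) △ C' = {6,12,13}
|((A ∩ (C △ A)) \ B) △ C'| = 3

3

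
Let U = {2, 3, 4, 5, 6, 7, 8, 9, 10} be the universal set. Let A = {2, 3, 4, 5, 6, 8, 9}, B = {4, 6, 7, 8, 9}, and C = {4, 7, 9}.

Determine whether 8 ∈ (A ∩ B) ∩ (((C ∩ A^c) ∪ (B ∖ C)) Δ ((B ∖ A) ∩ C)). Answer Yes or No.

Yes

8 ∈ A and 8 ∈ B, so 8 ∈ A ∩ B
8 ∈ A, so 8 ∉ A^c
8 ∉ C and 8 ∉ A^c, so 8 ∉ C ∩ A^c
8 ∈ B and 8 ∉ C, so 8 ∈ B ∖ C
8 ∉ (C ∩ A^c) and 8 ∈ (B ∖ C), so 8 ∈ (C ∩ A^c) ∪ (B ∖ C)
8 ∈ B and 8 ∈ A, so 8 ∉ B ∖ A
8 ∉ (B ∖ A) and 8 ∉ C, so 8 ∉ (B ∖ A) ∩ C
8 ∈ ((C ∩ A^c) ∪ (B ∖ C)) and 8 ∉ ((B ∖ A) ∩ C), so 8 ∈ ((C ∩ A^c) ∪ (B ∖ C)) Δ ((B ∖ A) ∩ C)
8 ∈ (A ∩ B) and 8 ∈ (((C ∩ A^c) ∪ (B ∖ C)) Δ ((B ∖ A) ∩ C)), so 8 ∈ (A ∩ B) ∩ (((C ∩ A^c) ∪ (B ∖ C)) Δ ((B ∖ A) ∩ C))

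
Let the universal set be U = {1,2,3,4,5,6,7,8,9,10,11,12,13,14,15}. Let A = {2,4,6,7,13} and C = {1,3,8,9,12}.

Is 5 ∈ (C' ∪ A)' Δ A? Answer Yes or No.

5 ∉ C, so 5 ∈ C'
5 ∈ C' and 5 ∉ A, so 5 ∈ C' ∪ A
5 ∉ (C' ∪ A)' since 5 ∈ (C' ∪ A)
5 ∉ (C' ∪ A)' and 5 ∉ A, so 5 ∉ (C' ∪ A)' Δ A

No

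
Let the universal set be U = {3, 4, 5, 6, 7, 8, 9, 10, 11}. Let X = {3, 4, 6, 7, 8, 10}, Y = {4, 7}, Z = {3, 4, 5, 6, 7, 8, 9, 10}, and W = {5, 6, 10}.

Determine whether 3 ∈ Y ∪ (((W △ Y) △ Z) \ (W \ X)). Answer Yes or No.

Yes

3 ∉ W and 3 ∉ Y, so 3 ∉ W △ Y
3 ∉ (W △ Y) and 3 ∈ Z, so 3 ∈ (W △ Y) △ Z
3 ∉ W and 3 ∈ X, so 3 ∉ W \ X
3 ∈ ((W △ Y) △ Z) and 3 ∉ (W \ X), so 3 ∈ ((W △ Y) △ Z) \ (W \ X)
3 ∉ Y and 3 ∈ (((W △ Y) △ Z) \ (W \ X)), so 3 ∈ Y ∪ (((W △ Y) △ Z) \ (W \ X))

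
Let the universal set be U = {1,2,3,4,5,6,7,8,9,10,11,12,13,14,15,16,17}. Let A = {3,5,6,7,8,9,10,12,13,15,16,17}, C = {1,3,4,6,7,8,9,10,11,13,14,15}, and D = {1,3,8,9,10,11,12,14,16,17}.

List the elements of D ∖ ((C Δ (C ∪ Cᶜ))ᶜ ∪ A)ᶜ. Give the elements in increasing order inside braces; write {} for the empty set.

{1,3,8,9,10,11,12,14,16,17}

Cᶜ = {2,5,12,16,17}
C ∪ Cᶜ = {1,2,3,4,5,6,7,8,9,10,11,12,13,14,15,16,17}
C Δ (C ∪ Cᶜ) = {2,5,12,16,17}
(C Δ (C ∪ Cᶜ))ᶜ = {1,3,4,6,7,8,9,10,11,13,14,15}
(C Δ (C ∪ Cᶜ))ᶜ ∪ A = {1,3,4,5,6,7,8,9,10,11,12,13,14,15,16,17}
((C Δ (C ∪ Cᶜ))ᶜ ∪ A)ᶜ = {2}
D ∖ ((C Δ (C ∪ Cᶜ))ᶜ ∪ A)ᶜ = {1,3,8,9,10,11,12,14,16,17}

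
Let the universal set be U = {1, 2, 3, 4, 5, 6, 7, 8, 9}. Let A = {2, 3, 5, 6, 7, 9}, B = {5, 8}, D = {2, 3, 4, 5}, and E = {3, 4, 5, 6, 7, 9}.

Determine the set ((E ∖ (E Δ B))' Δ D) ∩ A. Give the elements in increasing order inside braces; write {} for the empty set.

E Δ B = {3, 4, 6, 7, 8, 9}
E ∖ (E Δ B) = {5}
(E ∖ (E Δ B))' = {1, 2, 3, 4, 6, 7, 8, 9}
(E ∖ (E Δ B))' Δ D = {1, 5, 6, 7, 8, 9}
((E ∖ (E Δ B))' Δ D) ∩ A = {5, 6, 7, 9}

{5, 6, 7, 9}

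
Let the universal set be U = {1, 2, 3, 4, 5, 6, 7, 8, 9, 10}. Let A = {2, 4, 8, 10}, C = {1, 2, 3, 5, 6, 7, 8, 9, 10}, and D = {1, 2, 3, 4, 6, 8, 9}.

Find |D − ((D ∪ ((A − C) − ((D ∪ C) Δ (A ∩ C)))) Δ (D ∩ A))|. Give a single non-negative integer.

3

A − C = {4}
D ∪ C = {1, 2, 3, 4, 5, 6, 7, 8, 9, 10}
A ∩ C = {2, 8, 10}
(D ∪ C) Δ (A ∩ C) = {1, 3, 4, 5, 6, 7, 9}
(A − C) − ((D ∪ C) Δ (A ∩ C)) = {}
D ∪ ((A − C) − ((D ∪ C) Δ (A ∩ C))) = {1, 2, 3, 4, 6, 8, 9}
D ∩ A = {2, 4, 8}
(D ∪ ((A − C) − ((D ∪ C) Δ (A ∩ C)))) Δ (D ∩ A) = {1, 3, 6, 9}
D − ((D ∪ ((A − C) − ((D ∪ C) Δ (A ∩ C)))) Δ (D ∩ A)) = {2, 4, 8}
|D − ((D ∪ ((A − C) − ((D ∪ C) Δ (A ∩ C)))) Δ (D ∩ A))| = 3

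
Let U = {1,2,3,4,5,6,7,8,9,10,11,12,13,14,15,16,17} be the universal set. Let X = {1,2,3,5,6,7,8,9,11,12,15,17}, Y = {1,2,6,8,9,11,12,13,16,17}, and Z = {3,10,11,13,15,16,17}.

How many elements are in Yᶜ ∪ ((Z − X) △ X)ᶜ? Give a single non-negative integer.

Yᶜ = {3,4,5,7,10,14,15}
Z − X = {10,13,16}
(Z − X) △ X = {1,2,3,5,6,7,8,9,10,11,12,13,15,16,17}
((Z − X) △ X)ᶜ = {4,14}
Yᶜ ∪ ((Z − X) △ X)ᶜ = {3,4,5,7,10,14,15}
|Yᶜ ∪ ((Z − X) △ X)ᶜ| = 7

7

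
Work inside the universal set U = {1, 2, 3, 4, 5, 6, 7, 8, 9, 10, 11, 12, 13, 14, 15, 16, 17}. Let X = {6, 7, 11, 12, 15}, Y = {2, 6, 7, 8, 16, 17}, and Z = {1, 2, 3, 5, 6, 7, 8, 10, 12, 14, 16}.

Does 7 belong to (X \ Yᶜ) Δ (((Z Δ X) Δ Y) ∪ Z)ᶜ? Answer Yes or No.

7 ∈ Y, so 7 ∉ Yᶜ
7 ∈ X and 7 ∉ Yᶜ, so 7 ∈ X \ Yᶜ
7 ∈ Z and 7 ∈ X, so 7 ∉ Z Δ X
7 ∉ (Z Δ X) and 7 ∈ Y, so 7 ∈ (Z Δ X) Δ Y
7 ∈ ((Z Δ X) Δ Y) and 7 ∈ Z, so 7 ∈ ((Z Δ X) Δ Y) ∪ Z
7 ∉ (((Z Δ X) Δ Y) ∪ Z)ᶜ since 7 ∈ (((Z Δ X) Δ Y) ∪ Z)
7 ∈ (X \ Yᶜ) and 7 ∉ (((Z Δ X) Δ Y) ∪ Z)ᶜ, so 7 ∈ (X \ Yᶜ) Δ (((Z Δ X) Δ Y) ∪ Z)ᶜ

Yes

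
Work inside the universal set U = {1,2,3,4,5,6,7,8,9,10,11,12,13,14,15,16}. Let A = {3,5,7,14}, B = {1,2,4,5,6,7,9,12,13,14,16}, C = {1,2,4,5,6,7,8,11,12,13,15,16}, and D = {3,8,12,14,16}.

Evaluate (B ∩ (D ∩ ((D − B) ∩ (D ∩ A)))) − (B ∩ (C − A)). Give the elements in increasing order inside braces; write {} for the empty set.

D − B = {3,8}
D ∩ A = {3,14}
(D − B) ∩ (D ∩ A) = {3}
D ∩ ((D − B) ∩ (D ∩ A)) = {3}
B ∩ (D ∩ ((D − B) ∩ (D ∩ A))) = {}
C − A = {1,2,4,6,8,11,12,13,15,16}
B ∩ (C − A) = {1,2,4,6,12,13,16}
(B ∩ (D ∩ ((D − B) ∩ (D ∩ A)))) − (B ∩ (C − A)) = {}

{}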